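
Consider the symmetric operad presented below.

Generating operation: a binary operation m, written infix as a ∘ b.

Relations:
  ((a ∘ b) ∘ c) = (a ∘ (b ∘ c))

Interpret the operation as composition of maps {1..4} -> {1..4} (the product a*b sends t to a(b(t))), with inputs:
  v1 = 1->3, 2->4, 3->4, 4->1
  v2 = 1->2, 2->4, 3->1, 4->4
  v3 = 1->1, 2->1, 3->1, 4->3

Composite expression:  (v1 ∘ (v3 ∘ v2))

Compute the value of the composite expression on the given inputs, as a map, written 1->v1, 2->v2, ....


(v3 ∘ v2) = 1->1, 2->3, 3->1, 4->3
(v1 ∘ (v3 ∘ v2)) = 1->3, 2->4, 3->3, 4->4

1->3, 2->4, 3->3, 4->4


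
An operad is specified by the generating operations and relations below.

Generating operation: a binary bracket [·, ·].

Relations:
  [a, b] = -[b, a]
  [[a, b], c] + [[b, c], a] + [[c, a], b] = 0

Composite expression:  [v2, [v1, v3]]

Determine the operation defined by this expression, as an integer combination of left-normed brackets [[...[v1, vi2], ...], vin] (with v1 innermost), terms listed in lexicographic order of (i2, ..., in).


A multilinear Lie element is pinned by v1-initial words (v1 innermost).
Composite bracket: [v2, [v1, v3]]
Full expansion: 4 signed words from ab - ba (2^2 = 4).
Only words starting with v1 matter:
  word v1v3v2 has sign -1, contributing -[[v1, v3], v2]

-[[v1, v3], v2]


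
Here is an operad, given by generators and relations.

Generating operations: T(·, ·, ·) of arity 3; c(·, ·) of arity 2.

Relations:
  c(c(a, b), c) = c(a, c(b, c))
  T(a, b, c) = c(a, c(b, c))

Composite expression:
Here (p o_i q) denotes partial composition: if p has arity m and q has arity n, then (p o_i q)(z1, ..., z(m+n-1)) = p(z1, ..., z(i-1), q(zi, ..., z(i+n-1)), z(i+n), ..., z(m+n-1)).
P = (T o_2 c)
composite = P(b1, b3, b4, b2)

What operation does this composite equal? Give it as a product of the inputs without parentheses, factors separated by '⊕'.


Every regrouping of T is equal, so read the b-inputs in written order.
c(b3, b4) reduces to b3 ⊕ b4
T(b1, c(b3, b4), b2) reduces to b1 ⊕ b3 ⊕ b4 ⊕ b2

b1 ⊕ b3 ⊕ b4 ⊕ b2


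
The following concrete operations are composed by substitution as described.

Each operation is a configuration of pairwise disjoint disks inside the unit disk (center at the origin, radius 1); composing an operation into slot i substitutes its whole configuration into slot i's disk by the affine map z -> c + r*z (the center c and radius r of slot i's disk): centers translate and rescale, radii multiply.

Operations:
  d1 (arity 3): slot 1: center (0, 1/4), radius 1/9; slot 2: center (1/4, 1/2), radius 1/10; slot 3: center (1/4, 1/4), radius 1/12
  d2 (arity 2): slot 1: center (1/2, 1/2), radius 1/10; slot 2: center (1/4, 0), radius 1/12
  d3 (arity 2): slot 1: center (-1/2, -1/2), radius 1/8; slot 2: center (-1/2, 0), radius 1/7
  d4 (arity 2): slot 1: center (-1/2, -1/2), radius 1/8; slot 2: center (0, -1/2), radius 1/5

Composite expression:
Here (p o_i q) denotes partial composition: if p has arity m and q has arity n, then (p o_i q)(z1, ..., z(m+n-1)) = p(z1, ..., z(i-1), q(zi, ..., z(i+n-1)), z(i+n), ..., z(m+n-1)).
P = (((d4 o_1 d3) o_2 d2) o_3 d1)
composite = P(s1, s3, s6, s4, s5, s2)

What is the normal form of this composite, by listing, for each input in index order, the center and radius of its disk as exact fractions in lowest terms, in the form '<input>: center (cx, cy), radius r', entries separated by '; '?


s1: center (-9/16, -9/16), radius 1/64; s2: center (0, -1/2), radius 1/5; s3: center (-31/56, -55/112), radius 1/560; s4: center (-1499/2688, -671/1344), radius 1/6720; s5: center (-1499/2688, -1343/2688), radius 1/8064; s6: center (-125/224, -1343/2688), radius 1/6048


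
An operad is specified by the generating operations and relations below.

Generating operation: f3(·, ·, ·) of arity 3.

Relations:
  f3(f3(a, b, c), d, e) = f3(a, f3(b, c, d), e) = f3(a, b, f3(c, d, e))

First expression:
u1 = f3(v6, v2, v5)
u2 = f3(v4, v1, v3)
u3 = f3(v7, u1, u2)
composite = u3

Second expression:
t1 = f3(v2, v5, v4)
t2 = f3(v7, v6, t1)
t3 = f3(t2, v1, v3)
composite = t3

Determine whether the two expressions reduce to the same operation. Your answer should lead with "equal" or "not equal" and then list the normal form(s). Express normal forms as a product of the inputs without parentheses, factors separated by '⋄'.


equal: each reduces to v7 ⋄ v6 ⋄ v2 ⋄ v5 ⋄ v4 ⋄ v1 ⋄ v3

Normal form of the first expression: v7 ⋄ v6 ⋄ v2 ⋄ v5 ⋄ v4 ⋄ v1 ⋄ v3
Normal form of the second expression: v7 ⋄ v6 ⋄ v2 ⋄ v5 ⋄ v4 ⋄ v1 ⋄ v3
The normal forms match — equal.


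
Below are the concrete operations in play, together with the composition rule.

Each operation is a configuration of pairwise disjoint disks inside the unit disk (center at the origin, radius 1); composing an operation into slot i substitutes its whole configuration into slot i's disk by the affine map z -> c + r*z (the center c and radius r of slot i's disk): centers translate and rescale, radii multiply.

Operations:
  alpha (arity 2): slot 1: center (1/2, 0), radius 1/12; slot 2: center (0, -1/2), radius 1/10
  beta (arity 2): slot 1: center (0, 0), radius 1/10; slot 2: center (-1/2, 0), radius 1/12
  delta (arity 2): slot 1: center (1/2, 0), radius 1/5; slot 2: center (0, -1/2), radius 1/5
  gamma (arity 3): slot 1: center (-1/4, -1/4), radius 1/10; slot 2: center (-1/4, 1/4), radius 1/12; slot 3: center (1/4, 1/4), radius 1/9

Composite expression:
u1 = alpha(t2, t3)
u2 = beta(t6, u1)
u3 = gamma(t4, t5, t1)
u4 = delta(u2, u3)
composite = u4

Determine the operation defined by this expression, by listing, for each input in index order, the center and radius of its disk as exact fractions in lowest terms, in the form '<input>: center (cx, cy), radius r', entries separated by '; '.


Follow each t-input down from delta: c' goes to c + r*c', radius to r*r'.
t6: after 2 affine steps, its disk has center (1/2, 0), radius 1/50
t2: after 3 affine steps, its disk has center (49/120, 0), radius 1/720
t3: after 3 affine steps, its disk has center (2/5, -1/120), radius 1/600
t4: after 2 affine steps, its disk has center (-1/20, -11/20), radius 1/50
t5: after 2 affine steps, its disk has center (-1/20, -9/20), radius 1/60
t1: after 2 affine steps, its disk has center (1/20, -9/20), radius 1/45

t1: center (1/20, -9/20), radius 1/45; t2: center (49/120, 0), radius 1/720; t3: center (2/5, -1/120), radius 1/600; t4: center (-1/20, -11/20), radius 1/50; t5: center (-1/20, -9/20), radius 1/60; t6: center (1/2, 0), radius 1/50


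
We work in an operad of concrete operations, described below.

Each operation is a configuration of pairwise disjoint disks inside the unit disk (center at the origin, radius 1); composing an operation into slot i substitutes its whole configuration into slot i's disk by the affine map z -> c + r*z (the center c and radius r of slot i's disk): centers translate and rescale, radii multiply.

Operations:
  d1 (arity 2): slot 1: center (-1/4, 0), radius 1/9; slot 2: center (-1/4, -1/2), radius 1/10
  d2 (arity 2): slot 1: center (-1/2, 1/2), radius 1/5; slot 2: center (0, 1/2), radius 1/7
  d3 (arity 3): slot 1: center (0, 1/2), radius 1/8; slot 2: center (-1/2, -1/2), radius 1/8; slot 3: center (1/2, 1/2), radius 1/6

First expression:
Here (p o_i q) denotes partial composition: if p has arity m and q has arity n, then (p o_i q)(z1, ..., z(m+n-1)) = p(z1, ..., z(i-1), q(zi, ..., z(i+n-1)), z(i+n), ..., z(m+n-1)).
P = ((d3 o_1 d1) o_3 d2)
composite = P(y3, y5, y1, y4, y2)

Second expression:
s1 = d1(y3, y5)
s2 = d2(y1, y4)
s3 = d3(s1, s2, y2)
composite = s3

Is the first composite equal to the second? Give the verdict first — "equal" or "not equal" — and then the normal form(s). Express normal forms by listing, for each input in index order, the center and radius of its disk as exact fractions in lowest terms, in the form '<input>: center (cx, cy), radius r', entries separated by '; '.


equal; the common form is y1: center (-9/16, -7/16), radius 1/40; y2: center (1/2, 1/2), radius 1/6; y3: center (-1/32, 1/2), radius 1/72; y4: center (-1/2, -7/16), radius 1/56; y5: center (-1/32, 7/16), radius 1/80

The first composite normalizes to y1: center (-9/16, -7/16), radius 1/40; y2: center (1/2, 1/2), radius 1/6; y3: center (-1/32, 1/2), radius 1/72; y4: center (-1/2, -7/16), radius 1/56; y5: center (-1/32, 7/16), radius 1/80
The second composite normalizes to y1: center (-9/16, -7/16), radius 1/40; y2: center (1/2, 1/2), radius 1/6; y3: center (-1/32, 1/2), radius 1/72; y4: center (-1/2, -7/16), radius 1/56; y5: center (-1/32, 7/16), radius 1/80
Identical normal forms: equal.


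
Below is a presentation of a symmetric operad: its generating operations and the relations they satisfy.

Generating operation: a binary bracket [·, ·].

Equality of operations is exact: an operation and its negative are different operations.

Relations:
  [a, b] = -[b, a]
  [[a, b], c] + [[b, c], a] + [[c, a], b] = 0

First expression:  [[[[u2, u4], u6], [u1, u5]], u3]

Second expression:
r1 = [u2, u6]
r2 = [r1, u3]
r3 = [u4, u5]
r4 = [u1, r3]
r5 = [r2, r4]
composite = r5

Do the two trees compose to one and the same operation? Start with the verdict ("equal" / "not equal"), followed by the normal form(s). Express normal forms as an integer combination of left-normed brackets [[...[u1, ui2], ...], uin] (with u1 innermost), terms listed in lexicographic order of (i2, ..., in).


The first expression reduces to -[[[[[u1, u5], u2], u4], u6], u3] + [[[[[u1, u5], u4], u2], u6], u3] + [[[[[u1, u5], u6], u2], u4], u3] - [[[[[u1, u5], u6], u4], u2], u3]
The second expression reduces to -[[[[[u1, u4], u5], u2], u6], u3] + [[[[[u1, u4], u5], u3], u2], u6] - [[[[[u1, u4], u5], u3], u6], u2] + [[[[[u1, u4], u5], u6], u2], u3] + [[[[[u1, u5], u4], u2], u6], u3] - [[[[[u1, u5], u4], u3], u2], u6] + [[[[[u1, u5], u4], u3], u6], u2] - [[[[[u1, u5], u4], u6], u2], u3]
The forms do not match — not equal.

not equal — first -[[[[[u1, u5], u2], u4], u6], u3] + [[[[[u1, u5], u4], u2], u6], u3] + [[[[[u1, u5], u6], u2], u4], u3] - [[[[[u1, u5], u6], u4], u2], u3], second -[[[[[u1, u4], u5], u2], u6], u3] + [[[[[u1, u4], u5], u3], u2], u6] - [[[[[u1, u4], u5], u3], u6], u2] + [[[[[u1, u4], u5], u6], u2], u3] + [[[[[u1, u5], u4], u2], u6], u3] - [[[[[u1, u5], u4], u3], u2], u6] + [[[[[u1, u5], u4], u3], u6], u2] - [[[[[u1, u5], u4], u6], u2], u3]


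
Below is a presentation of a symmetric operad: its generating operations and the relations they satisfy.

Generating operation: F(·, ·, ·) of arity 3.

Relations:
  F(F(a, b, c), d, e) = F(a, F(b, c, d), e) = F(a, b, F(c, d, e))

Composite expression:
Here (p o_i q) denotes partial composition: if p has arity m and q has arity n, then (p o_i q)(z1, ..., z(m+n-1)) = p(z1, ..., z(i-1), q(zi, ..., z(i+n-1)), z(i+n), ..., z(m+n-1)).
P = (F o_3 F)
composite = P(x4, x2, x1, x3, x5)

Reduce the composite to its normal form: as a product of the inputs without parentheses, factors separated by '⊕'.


x4 ⊕ x2 ⊕ x1 ⊕ x3 ⊕ x5


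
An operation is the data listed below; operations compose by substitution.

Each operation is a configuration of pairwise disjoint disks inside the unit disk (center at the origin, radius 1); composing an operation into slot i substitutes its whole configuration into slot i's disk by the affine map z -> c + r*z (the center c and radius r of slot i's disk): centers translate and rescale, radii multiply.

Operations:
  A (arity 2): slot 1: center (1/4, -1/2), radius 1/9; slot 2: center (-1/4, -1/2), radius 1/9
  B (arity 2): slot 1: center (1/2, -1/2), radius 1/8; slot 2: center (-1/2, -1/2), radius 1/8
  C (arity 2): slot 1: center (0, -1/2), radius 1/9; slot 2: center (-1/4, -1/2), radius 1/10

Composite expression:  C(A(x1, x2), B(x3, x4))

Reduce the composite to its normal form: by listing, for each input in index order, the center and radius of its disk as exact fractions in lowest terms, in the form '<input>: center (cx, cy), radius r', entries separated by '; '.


x1: center (1/36, -5/9), radius 1/81; x2: center (-1/36, -5/9), radius 1/81; x3: center (-1/5, -11/20), radius 1/80; x4: center (-3/10, -11/20), radius 1/80

Follow each x-input down from C: c' goes to c + r*c', radius to r*r'.
input x1: applying the 2 nested substitutions gives center (1/36, -5/9), radius 1/81
input x2: applying the 2 nested substitutions gives center (-1/36, -5/9), radius 1/81
input x3: applying the 2 nested substitutions gives center (-1/5, -11/20), radius 1/80
input x4: applying the 2 nested substitutions gives center (-3/10, -11/20), radius 1/80


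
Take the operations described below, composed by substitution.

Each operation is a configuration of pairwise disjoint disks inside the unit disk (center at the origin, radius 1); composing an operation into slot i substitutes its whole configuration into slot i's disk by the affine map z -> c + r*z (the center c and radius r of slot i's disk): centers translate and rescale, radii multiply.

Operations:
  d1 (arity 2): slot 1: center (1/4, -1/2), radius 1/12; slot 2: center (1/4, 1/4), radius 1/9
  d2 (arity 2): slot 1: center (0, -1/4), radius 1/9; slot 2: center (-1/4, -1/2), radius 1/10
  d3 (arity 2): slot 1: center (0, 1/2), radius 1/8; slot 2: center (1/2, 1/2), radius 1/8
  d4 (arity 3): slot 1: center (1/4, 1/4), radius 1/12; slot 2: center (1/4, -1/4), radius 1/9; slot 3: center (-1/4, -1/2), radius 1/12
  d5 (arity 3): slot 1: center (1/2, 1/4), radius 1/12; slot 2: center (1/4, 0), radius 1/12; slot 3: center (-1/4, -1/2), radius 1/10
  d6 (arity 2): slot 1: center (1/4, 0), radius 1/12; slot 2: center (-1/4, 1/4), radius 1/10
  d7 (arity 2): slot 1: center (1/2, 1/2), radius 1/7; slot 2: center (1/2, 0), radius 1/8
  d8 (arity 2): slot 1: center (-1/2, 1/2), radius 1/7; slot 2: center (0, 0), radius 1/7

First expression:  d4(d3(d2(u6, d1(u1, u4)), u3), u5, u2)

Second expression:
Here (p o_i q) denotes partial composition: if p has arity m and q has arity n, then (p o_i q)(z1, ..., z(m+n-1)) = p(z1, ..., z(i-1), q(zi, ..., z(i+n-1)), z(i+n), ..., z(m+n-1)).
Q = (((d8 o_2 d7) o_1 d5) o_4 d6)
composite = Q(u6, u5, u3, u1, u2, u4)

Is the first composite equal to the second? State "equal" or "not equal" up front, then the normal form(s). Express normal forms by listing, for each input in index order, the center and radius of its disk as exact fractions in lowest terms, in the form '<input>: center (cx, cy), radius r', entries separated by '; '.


not equal — first u1: center (317/1280, 183/640), radius 1/11520; u2: center (-1/4, -1/2), radius 1/12; u3: center (7/24, 7/24), radius 1/96; u4: center (317/1280, 367/1280), radius 1/8640; u5: center (1/4, -1/4), radius 1/9; u6: center (1/4, 37/128), radius 1/864, second u1: center (15/196, 1/14), radius 1/588; u2: center (13/196, 15/196), radius 1/490; u3: center (-15/28, 3/7), radius 1/70; u4: center (1/14, 0), radius 1/56; u5: center (-13/28, 1/2), radius 1/84; u6: center (-3/7, 15/28), radius 1/84

The first composite normalizes to u1: center (317/1280, 183/640), radius 1/11520; u2: center (-1/4, -1/2), radius 1/12; u3: center (7/24, 7/24), radius 1/96; u4: center (317/1280, 367/1280), radius 1/8640; u5: center (1/4, -1/4), radius 1/9; u6: center (1/4, 37/128), radius 1/864
The second composite normalizes to u1: center (15/196, 1/14), radius 1/588; u2: center (13/196, 15/196), radius 1/490; u3: center (-15/28, 3/7), radius 1/70; u4: center (1/14, 0), radius 1/56; u5: center (-13/28, 1/2), radius 1/84; u6: center (-3/7, 15/28), radius 1/84
The forms do not match — not equal.


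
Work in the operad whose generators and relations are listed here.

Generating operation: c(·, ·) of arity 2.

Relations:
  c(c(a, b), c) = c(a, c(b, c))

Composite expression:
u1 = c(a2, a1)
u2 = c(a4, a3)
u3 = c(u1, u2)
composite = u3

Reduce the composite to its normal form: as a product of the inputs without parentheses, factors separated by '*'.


Associativity of c dissolves the nesting; only the a-input order survives.
c(a2, a1) linearizes to a2 * a1
c(a4, a3) linearizes to a4 * a3
c(c(a2, a1), c(a4, a3)) linearizes to a2 * a1 * a4 * a3

a2 * a1 * a4 * a3


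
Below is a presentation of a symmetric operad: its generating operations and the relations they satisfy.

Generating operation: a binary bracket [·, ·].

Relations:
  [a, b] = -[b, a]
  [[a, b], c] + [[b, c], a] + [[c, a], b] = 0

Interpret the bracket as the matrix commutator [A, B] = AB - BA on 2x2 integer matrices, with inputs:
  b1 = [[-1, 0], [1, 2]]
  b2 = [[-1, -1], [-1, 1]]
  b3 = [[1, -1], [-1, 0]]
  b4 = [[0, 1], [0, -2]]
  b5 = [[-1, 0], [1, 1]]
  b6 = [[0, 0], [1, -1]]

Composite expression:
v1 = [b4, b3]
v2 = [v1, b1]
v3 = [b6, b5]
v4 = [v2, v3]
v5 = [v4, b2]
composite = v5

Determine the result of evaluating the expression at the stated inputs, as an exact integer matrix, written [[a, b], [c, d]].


[b4, b3] = [[-1, -3], [2, 1]]
[[b4, b3], b1] = [[-3, -9], [-4, 3]]
[b6, b5] = [[0, 0], [-3, 0]]
[[[b4, b3], b1], [b6, b5]] = [[27, 0], [-18, -27]]
[[[[b4, b3], b1], [b6, b5]], b2] = [[-18, -54], [90, 18]]

[[-18, -54], [90, 18]]


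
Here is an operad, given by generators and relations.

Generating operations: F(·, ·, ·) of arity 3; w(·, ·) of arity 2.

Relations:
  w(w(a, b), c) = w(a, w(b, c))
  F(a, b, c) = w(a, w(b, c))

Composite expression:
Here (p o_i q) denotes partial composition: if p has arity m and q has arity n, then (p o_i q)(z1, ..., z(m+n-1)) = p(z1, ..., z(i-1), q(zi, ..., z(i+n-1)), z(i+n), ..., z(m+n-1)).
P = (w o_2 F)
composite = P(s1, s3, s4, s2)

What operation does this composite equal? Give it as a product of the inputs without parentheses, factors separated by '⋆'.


s1 ⋆ s3 ⋆ s4 ⋆ s2


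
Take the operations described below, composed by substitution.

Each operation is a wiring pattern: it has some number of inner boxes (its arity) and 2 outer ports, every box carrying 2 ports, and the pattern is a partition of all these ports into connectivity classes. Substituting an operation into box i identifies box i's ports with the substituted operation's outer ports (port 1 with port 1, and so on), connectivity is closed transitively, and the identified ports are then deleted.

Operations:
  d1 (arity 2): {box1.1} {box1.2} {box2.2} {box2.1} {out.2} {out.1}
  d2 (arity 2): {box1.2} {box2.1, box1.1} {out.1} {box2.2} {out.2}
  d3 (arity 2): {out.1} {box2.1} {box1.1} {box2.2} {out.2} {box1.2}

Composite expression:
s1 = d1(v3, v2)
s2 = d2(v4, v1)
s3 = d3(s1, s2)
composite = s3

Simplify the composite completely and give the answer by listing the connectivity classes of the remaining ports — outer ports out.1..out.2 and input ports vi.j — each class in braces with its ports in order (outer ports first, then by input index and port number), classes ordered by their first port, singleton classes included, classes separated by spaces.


Two ports join when wires chain via d3-identified ports.
after d1, the pattern on (v3, v2) reads {out.1} {out.2} {v2.1} {v2.2} {v3.1} {v3.2} (out.j = its outer ports)
after d2, the pattern on (v4, v1) reads {out.1} {out.2} {v1.1, v4.1} {v1.2} {v4.2} (out.j = its outer ports)
after d3, the pattern on (v3, v2, v4, v1) reads {out.1} {out.2} {v1.1, v4.1} {v1.2} {v2.1} {v2.2} {v3.1} {v3.2} {v4.2} (out.j = its outer ports)

{out.1} {out.2} {v1.1, v4.1} {v1.2} {v2.1} {v2.2} {v3.1} {v3.2} {v4.2}


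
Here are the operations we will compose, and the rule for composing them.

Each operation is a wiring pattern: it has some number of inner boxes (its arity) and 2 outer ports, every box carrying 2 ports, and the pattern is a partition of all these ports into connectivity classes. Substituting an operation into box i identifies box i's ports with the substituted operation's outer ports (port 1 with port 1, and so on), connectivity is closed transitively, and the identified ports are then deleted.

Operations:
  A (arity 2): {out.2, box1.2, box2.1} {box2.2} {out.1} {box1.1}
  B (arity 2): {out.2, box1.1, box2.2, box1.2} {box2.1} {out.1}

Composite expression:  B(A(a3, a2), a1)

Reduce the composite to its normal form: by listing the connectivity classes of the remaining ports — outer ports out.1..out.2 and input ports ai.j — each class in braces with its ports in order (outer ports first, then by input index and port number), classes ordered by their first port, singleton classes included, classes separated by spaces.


{out.1} {out.2, a1.2, a2.1, a3.2} {a1.1} {a2.2} {a3.1}

Treat the ports identified at B as solder joints: merge, then drop.
after A, the pattern on (a3, a2) reads {out.1} {out.2, a2.1, a3.2} {a2.2} {a3.1} (out.j = its outer ports)
after B, the pattern on (a3, a2, a1) reads {out.1} {out.2, a1.2, a2.1, a3.2} {a1.1} {a2.2} {a3.1} (out.j = its outer ports)


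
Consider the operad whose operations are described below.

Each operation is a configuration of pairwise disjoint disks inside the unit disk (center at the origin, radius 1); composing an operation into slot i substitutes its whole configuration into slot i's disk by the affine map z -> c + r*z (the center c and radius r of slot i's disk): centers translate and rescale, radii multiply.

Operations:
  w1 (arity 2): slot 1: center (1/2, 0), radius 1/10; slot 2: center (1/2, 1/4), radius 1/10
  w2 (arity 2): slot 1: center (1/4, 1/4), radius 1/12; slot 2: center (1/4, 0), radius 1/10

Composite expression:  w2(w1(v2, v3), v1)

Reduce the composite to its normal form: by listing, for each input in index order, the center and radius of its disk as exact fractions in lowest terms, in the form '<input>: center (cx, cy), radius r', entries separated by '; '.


v1: center (1/4, 0), radius 1/10; v2: center (7/24, 1/4), radius 1/120; v3: center (7/24, 13/48), radius 1/120

Only the slot chain above each v matters under w2; compose those maps.
v2: after 2 affine steps, its disk has center (7/24, 1/4), radius 1/120
v3: after 2 affine steps, its disk has center (7/24, 13/48), radius 1/120
v1: after 1 affine step, its disk has center (1/4, 0), radius 1/10


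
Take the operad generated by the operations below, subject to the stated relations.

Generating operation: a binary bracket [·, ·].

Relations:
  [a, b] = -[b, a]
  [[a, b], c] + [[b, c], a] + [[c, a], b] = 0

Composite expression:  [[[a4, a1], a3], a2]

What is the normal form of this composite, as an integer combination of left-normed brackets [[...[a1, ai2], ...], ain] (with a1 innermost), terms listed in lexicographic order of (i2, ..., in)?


A multilinear Lie element is pinned by a1-initial words (a1 innermost).
Composite bracket: [[[a4, a1], a3], a2]
Expanding via [a, b] = ab - ba: 8 signed words (2^3 = 8).
The a1-initial words carry the normal form:
  a1a4a3a2 (sign -1) contributes -[[[a1, a4], a3], a2]

-[[[a1, a4], a3], a2]


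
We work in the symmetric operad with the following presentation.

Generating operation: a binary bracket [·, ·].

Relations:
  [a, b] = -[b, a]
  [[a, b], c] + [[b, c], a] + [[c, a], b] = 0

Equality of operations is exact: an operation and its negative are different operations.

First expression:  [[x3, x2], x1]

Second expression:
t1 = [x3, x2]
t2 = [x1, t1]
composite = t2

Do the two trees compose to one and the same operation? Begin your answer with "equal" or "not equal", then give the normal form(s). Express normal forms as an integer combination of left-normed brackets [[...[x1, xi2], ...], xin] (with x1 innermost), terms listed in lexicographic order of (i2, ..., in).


not equal: they reduce to [[x1, x2], x3] - [[x1, x3], x2] and -[[x1, x2], x3] + [[x1, x3], x2]

Reducing the first expression gives [[x1, x2], x3] - [[x1, x3], x2]
Reducing the second expression gives -[[x1, x2], x3] + [[x1, x3], x2]
They disagree, so not equal.


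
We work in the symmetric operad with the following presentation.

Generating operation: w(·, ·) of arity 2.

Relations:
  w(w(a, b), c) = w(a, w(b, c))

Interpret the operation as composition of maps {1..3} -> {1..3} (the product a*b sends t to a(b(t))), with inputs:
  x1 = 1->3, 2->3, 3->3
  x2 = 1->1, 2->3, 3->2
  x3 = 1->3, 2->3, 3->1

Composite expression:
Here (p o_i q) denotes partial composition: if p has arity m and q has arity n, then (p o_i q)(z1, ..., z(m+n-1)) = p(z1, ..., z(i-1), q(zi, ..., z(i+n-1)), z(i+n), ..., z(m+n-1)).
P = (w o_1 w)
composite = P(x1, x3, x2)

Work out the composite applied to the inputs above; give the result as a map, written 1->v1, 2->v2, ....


w(x1, x3) = 1->3, 2->3, 3->3
w(w(x1, x3), x2) = 1->3, 2->3, 3->3

1->3, 2->3, 3->3


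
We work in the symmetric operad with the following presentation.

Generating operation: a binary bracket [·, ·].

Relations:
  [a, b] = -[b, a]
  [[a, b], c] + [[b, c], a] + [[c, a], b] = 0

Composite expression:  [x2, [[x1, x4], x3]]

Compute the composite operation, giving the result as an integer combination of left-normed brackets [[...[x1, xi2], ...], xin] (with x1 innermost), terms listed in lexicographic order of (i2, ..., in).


Left-normed coefficients sit on the x1-initial expansion words.
Composite bracket: [x2, [[x1, x4], x3]]
Applying ab - ba throughout gives 8 signed words (2^3 = 8).
Keep just the words that open with x1:
  x1x4x3x2 (sign -1) contributes -[[[x1, x4], x3], x2]

-[[[x1, x4], x3], x2]


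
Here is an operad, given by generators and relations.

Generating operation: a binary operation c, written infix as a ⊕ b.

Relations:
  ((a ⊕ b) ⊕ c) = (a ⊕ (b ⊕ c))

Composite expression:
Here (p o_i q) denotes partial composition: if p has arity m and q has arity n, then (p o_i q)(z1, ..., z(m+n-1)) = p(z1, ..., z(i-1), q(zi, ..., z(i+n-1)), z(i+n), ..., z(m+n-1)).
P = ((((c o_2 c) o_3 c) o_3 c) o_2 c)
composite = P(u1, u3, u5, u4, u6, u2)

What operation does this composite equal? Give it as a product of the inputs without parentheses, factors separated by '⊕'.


u1 ⊕ u3 ⊕ u5 ⊕ u4 ⊕ u6 ⊕ u2

Every regrouping of c is equal, so read the u-inputs in written order.
(u3 ⊕ u5) flattens to u3 ⊕ u5
(u4 ⊕ u6) flattens to u4 ⊕ u6
((u4 ⊕ u6) ⊕ u2) flattens to u4 ⊕ u6 ⊕ u2
((u3 ⊕ u5) ⊕ ((u4 ⊕ u6) ⊕ u2)) flattens to u3 ⊕ u5 ⊕ u4 ⊕ u6 ⊕ u2
(u1 ⊕ ((u3 ⊕ u5) ⊕ ((u4 ⊕ u6) ⊕ u2))) flattens to u1 ⊕ u3 ⊕ u5 ⊕ u4 ⊕ u6 ⊕ u2


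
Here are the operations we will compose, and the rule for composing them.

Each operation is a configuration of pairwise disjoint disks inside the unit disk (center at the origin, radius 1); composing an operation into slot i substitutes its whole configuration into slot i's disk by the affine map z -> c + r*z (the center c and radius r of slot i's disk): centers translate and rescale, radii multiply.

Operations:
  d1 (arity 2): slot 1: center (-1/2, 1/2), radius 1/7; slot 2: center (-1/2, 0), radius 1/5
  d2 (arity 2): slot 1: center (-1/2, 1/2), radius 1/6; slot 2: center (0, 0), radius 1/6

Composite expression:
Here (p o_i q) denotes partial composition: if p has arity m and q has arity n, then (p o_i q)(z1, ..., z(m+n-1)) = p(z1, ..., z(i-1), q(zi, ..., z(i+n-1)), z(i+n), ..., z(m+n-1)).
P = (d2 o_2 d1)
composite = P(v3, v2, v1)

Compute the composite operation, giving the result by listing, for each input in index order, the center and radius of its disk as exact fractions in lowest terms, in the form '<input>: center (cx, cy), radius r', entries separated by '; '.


v1: center (-1/12, 0), radius 1/30; v2: center (-1/12, 1/12), radius 1/42; v3: center (-1/2, 1/2), radius 1/6

Below d2, radii multiply path by path; the v-disk centers shift.
for v3, the 1-step affine chain lands on center (-1/2, 1/2), radius 1/6
for v2, the 2-step affine chain lands on center (-1/12, 1/12), radius 1/42
for v1, the 2-step affine chain lands on center (-1/12, 0), radius 1/30


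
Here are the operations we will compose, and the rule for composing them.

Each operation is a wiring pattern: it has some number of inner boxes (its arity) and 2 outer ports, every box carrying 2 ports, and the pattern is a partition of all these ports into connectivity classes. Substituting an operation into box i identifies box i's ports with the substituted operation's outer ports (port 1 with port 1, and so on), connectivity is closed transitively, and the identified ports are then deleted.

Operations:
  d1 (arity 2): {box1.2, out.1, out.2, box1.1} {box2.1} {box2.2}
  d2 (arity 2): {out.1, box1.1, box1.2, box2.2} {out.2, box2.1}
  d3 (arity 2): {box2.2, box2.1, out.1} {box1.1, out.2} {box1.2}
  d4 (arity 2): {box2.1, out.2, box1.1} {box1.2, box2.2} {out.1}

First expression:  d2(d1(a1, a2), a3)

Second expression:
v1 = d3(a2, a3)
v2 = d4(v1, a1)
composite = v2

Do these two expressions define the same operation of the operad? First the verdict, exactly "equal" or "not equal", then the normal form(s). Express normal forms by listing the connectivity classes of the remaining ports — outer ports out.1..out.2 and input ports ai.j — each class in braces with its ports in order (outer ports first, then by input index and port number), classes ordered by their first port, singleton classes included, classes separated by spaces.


not equal: they reduce to {out.1, a1.1, a1.2, a3.2} {out.2, a3.1} {a2.1} {a2.2} and {out.1} {out.2, a1.1, a3.1, a3.2} {a1.2, a2.1} {a2.2}


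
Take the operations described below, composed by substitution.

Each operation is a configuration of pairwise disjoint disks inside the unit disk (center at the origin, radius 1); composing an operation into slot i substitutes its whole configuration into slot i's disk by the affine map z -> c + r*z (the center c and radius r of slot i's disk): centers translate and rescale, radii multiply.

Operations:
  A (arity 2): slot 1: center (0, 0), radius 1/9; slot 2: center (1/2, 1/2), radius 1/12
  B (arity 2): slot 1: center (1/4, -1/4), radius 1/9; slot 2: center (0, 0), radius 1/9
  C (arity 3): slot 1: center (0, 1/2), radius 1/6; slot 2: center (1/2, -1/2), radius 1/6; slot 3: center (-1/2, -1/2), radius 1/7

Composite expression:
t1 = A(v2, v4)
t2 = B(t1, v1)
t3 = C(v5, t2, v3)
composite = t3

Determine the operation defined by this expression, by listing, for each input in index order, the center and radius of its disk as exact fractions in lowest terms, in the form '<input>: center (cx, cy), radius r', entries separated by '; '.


v1: center (1/2, -1/2), radius 1/54; v2: center (13/24, -13/24), radius 1/486; v3: center (-1/2, -1/2), radius 1/7; v4: center (119/216, -115/216), radius 1/648; v5: center (0, 1/2), radius 1/6

Each v-disk chains the slot maps above it in C; radii multiply.
input v5: composing its 1 substitution step yields center (0, 1/2), radius 1/6
input v2: composing its 3 substitution steps yields center (13/24, -13/24), radius 1/486
input v4: composing its 3 substitution steps yields center (119/216, -115/216), radius 1/648
input v1: composing its 2 substitution steps yields center (1/2, -1/2), radius 1/54
input v3: composing its 1 substitution step yields center (-1/2, -1/2), radius 1/7


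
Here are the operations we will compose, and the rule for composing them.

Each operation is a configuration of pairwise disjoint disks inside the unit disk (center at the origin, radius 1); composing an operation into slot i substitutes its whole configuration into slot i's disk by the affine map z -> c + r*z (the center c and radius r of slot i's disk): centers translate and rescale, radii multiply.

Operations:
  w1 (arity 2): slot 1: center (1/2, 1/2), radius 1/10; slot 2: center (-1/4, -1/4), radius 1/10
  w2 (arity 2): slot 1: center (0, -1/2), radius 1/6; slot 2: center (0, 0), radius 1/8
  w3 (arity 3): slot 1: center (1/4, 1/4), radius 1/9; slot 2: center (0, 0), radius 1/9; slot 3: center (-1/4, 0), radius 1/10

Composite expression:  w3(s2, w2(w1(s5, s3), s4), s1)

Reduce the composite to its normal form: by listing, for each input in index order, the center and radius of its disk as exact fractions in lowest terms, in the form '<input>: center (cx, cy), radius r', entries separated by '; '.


Only the slot chain above each s matters under w3; compose those maps.
s2: after 1 affine step, its disk has center (1/4, 1/4), radius 1/9
s5: after 3 affine steps, its disk has center (1/108, -5/108), radius 1/540
s3: after 3 affine steps, its disk has center (-1/216, -13/216), radius 1/540
s4: after 2 affine steps, its disk has center (0, 0), radius 1/72
s1: after 1 affine step, its disk has center (-1/4, 0), radius 1/10

s1: center (-1/4, 0), radius 1/10; s2: center (1/4, 1/4), radius 1/9; s3: center (-1/216, -13/216), radius 1/540; s4: center (0, 0), radius 1/72; s5: center (1/108, -5/108), radius 1/540


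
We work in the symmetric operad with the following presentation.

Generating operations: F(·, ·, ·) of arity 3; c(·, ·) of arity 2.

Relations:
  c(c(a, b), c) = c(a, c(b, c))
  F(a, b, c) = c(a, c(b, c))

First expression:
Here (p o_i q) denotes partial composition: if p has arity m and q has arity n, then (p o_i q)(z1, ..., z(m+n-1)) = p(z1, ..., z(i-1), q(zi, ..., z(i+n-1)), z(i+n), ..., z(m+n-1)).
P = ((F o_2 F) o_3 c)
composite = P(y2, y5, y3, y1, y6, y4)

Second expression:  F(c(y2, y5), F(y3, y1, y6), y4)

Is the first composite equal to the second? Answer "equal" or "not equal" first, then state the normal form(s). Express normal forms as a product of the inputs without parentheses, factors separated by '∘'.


equal — both sides give y2 ∘ y5 ∘ y3 ∘ y1 ∘ y6 ∘ y4

The first composite normalizes to y2 ∘ y5 ∘ y3 ∘ y1 ∘ y6 ∘ y4
The second composite normalizes to y2 ∘ y5 ∘ y3 ∘ y1 ∘ y6 ∘ y4
Identical normal forms: equal.


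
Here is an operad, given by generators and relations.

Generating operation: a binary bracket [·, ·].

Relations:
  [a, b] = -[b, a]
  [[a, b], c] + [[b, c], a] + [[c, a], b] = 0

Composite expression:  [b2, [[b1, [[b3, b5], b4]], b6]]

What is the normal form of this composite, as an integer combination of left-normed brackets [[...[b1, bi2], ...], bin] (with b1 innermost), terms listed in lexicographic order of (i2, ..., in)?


A multilinear Lie element is pinned by b1-initial words (b1 innermost).
Composite bracket: [b2, [[b1, [[b3, b5], b4]], b6]]
Each bracket splits as ab - ba, giving 32 signed words (2^5 = 32).
Coefficients come from the b1-initial words:
  b1b3b5b4b6b2 (sign -1) contributes -[[[[[b1, b3], b5], b4], b6], b2]
  b1b4b3b5b6b2 (sign +1) contributes +[[[[[b1, b4], b3], b5], b6], b2]
  b1b4b5b3b6b2 (sign -1) contributes -[[[[[b1, b4], b5], b3], b6], b2]
  b1b5b3b4b6b2 (sign +1) contributes +[[[[[b1, b5], b3], b4], b6], b2]

-[[[[[b1, b3], b5], b4], b6], b2] + [[[[[b1, b4], b3], b5], b6], b2] - [[[[[b1, b4], b5], b3], b6], b2] + [[[[[b1, b5], b3], b4], b6], b2]


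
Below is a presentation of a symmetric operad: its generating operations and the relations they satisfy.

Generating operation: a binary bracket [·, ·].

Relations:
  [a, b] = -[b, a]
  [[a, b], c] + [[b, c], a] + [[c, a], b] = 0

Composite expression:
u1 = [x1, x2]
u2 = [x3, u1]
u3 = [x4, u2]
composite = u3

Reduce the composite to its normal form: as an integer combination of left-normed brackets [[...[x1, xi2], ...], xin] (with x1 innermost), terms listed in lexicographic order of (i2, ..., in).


In the tensor algebra, words opening x1 carry the x1-anchored form.
Composite bracket: [x4, [x3, [x1, x2]]]
Applying ab - ba throughout gives 8 signed words (2^3 = 8).
Coefficients come from the x1-initial words:
  x1x2x3x4 appears with sign +1, giving the term +[[[x1, x2], x3], x4]

[[[x1, x2], x3], x4]


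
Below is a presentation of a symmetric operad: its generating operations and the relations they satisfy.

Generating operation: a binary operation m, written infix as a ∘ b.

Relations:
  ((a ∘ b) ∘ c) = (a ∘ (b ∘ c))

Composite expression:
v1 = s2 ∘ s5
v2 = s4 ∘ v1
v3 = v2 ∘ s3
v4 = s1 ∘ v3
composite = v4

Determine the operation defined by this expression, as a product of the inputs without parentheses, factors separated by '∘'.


s1 ∘ s4 ∘ s2 ∘ s5 ∘ s3

Associativity of m dissolves the nesting; only the s-input order survives.
(s2 ∘ s5) linearizes to s2 ∘ s5
(s4 ∘ (s2 ∘ s5)) linearizes to s4 ∘ s2 ∘ s5
((s4 ∘ (s2 ∘ s5)) ∘ s3) linearizes to s4 ∘ s2 ∘ s5 ∘ s3
(s1 ∘ ((s4 ∘ (s2 ∘ s5)) ∘ s3)) linearizes to s1 ∘ s4 ∘ s2 ∘ s5 ∘ s3


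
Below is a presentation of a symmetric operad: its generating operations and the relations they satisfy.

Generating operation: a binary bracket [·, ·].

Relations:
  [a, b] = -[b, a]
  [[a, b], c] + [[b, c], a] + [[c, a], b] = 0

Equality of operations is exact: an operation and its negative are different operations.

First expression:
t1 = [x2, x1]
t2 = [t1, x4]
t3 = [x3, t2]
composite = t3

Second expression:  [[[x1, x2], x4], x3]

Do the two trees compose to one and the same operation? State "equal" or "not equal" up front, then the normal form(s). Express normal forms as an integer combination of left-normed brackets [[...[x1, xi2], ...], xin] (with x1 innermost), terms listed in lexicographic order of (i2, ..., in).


The first expression, normalized: [[[x1, x2], x4], x3]
The second expression, normalized: [[[x1, x2], x4], x3]
Both agree, so they are equal.

equal — both sides give [[[x1, x2], x4], x3]


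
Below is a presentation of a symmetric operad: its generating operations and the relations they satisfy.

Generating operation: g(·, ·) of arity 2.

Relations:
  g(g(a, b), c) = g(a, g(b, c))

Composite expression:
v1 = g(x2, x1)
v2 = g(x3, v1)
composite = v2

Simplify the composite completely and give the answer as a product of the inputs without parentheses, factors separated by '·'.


Key point: g is associative — brackets drop, the x-order remains.
g(x2, x1) unparenthesizes to x2 · x1
g(x3, g(x2, x1)) unparenthesizes to x3 · x2 · x1

x3 · x2 · x1


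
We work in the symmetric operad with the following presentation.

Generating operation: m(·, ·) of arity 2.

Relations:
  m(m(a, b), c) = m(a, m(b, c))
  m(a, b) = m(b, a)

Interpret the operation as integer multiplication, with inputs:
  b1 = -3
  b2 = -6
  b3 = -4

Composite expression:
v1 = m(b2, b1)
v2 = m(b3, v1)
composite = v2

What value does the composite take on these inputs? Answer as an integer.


-72

m(b2, b1) = 18
m(b3, m(b2, b1)) = -72


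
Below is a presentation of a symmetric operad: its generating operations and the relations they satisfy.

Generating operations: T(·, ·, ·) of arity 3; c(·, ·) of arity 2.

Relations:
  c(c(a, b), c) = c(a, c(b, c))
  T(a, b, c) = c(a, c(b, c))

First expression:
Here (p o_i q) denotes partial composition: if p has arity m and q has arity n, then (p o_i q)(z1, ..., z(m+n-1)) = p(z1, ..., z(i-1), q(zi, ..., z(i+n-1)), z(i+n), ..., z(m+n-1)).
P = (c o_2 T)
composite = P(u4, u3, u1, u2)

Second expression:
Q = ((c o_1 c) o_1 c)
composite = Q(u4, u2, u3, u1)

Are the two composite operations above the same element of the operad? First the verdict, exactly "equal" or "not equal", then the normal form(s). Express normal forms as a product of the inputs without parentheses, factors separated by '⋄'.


not equal; first: u4 ⋄ u3 ⋄ u1 ⋄ u2; second: u4 ⋄ u2 ⋄ u3 ⋄ u1

Reducing the first expression gives u4 ⋄ u3 ⋄ u1 ⋄ u2
Reducing the second expression gives u4 ⋄ u2 ⋄ u3 ⋄ u1
They disagree, so not equal.


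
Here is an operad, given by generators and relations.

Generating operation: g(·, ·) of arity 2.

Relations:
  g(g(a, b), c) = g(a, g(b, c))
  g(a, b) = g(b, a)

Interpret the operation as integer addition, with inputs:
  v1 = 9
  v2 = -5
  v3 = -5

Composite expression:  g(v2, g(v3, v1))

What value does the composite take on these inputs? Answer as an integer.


-1


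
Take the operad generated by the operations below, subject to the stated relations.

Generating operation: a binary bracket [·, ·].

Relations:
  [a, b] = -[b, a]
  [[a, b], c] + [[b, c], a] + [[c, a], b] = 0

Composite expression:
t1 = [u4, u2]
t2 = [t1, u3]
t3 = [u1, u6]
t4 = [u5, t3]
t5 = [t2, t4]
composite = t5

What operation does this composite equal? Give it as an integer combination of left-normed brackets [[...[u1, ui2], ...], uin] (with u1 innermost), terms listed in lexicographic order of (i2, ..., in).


-[[[[[u1, u6], u5], u2], u4], u3] + [[[[[u1, u6], u5], u3], u2], u4] - [[[[[u1, u6], u5], u3], u4], u2] + [[[[[u1, u6], u5], u4], u2], u3]
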